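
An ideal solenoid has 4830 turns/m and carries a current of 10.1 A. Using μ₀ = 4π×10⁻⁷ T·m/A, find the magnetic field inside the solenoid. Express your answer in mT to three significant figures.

Inside a long solenoid, B = μ₀nI.
B = (4π×10⁻⁷)(4.830×10^3 m⁻¹)(10.1 A) = 6.130×10^-2 T.

B ≈ 61.3 mT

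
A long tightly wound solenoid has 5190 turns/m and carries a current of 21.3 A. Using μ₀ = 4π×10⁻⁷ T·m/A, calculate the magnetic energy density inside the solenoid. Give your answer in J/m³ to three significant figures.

u ≈ 7680 J/m³

B = μ₀nI = (4π×10⁻⁷)(5.190×10^3)(21.3) = 0.1389 T.
u = B²/(2μ₀) = (0.1389)²/(2×4π×10⁻⁷) = 7.678×10^3 J/m³.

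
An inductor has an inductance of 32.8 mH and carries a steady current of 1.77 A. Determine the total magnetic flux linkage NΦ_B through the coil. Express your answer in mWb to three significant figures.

NΦ_B ≈ 58.1 mWb

From L = NΦ_B/I, the flux linkage is NΦ_B = LI.
NΦ_B = (3.280×10^-2 H)(1.77 A) = 5.806×10^-2 Wb.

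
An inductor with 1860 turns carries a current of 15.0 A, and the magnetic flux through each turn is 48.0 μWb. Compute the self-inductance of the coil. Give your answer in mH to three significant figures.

L ≈ 5.95 mH

Self-inductance is defined by L = NΦ_B/I (flux linkage over current).
L = (1860)(4.800×10^-5 Wb)/(15.0 A) = 5.952×10^-3 H.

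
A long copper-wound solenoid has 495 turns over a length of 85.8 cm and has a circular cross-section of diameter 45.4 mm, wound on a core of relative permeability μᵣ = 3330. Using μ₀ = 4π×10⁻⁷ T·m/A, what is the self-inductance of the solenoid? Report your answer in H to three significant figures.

A = π(d/2)² = π(2.270×10^-2 m)² = 1.619×10^-3 m².
For a long solenoid, L = μ₀μᵣN²A/ℓ.
L = (4π×10⁻⁷)(3330)(495)²(1.619×10^-3)/(0.858 m) = 1.9345 H.

L ≈ 1.93 H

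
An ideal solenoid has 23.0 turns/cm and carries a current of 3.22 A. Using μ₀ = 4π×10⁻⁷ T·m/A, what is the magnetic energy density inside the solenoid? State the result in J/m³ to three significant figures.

u ≈ 34.5 J/m³

B = μ₀nI = (4π×10⁻⁷)(2.300×10^3)(3.22) = 9.307×10^-3 T.
u = B²/(2μ₀) = (9.307×10^-3)²/(2×4π×10⁻⁷) = 34.46 J/m³.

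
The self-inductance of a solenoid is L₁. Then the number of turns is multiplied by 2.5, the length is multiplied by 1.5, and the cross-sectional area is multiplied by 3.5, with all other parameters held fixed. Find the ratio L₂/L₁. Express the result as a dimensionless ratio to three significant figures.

For a solenoid, L ∝ μᵣN²A/ℓ.
L₂/L₁ = (2.5)^2 × (1.5)^-1 × (3.5) = 14.6.

L₂/L₁ = 14.6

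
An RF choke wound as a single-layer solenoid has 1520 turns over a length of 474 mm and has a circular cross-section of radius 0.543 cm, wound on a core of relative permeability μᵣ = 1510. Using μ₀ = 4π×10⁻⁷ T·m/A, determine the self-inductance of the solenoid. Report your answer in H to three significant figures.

A = πr² = π(5.430×10^-3 m)² = 9.263×10^-5 m².
For a long solenoid, L = μ₀μᵣN²A/ℓ.
L = (4π×10⁻⁷)(1510)(1520)²(9.263×10^-5)/(0.474 m) = 0.8567 H.

L ≈ 0.857 H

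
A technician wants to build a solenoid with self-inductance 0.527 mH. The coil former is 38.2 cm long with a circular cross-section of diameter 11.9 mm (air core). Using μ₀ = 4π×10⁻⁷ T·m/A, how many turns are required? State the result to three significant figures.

A = π(d/2)² = π(5.950×10^-3 m)² = 1.112×10^-4 m².
From L = μ₀N²A/ℓ, N = √(Lℓ / (μ₀A)).
N = √[(5.270×10^-4)(0.382) / ((4π×10⁻⁷)×1.112×10^-4)] = √(1.440×10^6) ≈ 1200.2.

N ≈ 1200 turns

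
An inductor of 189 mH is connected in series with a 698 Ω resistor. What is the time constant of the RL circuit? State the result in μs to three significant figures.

τ = L/R = (0.189 H)/(698 Ω) = 2.708×10^-4 s.

τ ≈ 271 μs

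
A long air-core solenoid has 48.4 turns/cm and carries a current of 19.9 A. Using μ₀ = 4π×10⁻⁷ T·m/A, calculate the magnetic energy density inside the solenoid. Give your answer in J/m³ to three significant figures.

u ≈ 5830 J/m³

B = μ₀nI = (4π×10⁻⁷)(4.840×10^3)(19.9) = 0.121 T.
u = B²/(2μ₀) = (0.121)²/(2×4π×10⁻⁷) = 5.829×10^3 J/m³.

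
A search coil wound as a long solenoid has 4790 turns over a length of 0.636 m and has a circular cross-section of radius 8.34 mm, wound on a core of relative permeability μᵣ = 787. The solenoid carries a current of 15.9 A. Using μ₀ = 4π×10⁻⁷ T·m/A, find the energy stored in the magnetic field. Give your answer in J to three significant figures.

U ≈ 985 J

A = πr² = π(8.340×10^-3 m)² = 2.185×10^-4 m².
L = μ₀μᵣN²A/ℓ = (4π×10⁻⁷)(787)(4790)²(2.185×10^-4)/(0.636) = 7.796 H.
U = ½LI² = ½(7.796)(15.9)² = 985.47 J.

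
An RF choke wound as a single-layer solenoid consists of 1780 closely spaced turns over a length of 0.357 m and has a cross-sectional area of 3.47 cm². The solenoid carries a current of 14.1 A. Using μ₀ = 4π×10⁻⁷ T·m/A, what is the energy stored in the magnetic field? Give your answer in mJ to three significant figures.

U ≈ 385 mJ

A = 3.47 cm² = 3.470×10^-4 m².
L = μ₀N²A/ℓ = (4π×10⁻⁷)(1780)²(3.470×10^-4)/(0.357) = 3.870×10^-3 H.
U = ½LI² = ½(3.870×10^-3)(14.1)² = 0.3847 J.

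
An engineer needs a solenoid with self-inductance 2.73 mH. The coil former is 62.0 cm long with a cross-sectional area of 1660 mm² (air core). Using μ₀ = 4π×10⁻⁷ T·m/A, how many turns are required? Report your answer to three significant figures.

N ≈ 901 turns

A = 1660 mm² = 1.660×10^-3 m².
From L = μ₀N²A/ℓ, N = √(Lℓ / (μ₀A)).
N = √[(2.730×10^-3)(0.62) / ((4π×10⁻⁷)×1.660×10^-3)] = √(8.114×10^5) ≈ 900.8.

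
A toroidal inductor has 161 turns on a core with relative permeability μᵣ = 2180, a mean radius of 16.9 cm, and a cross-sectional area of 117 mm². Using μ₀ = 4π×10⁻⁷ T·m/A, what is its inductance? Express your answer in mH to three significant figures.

For a thin toroid, L = μ₀μᵣN²A/(2πR).
L = (4π×10⁻⁷)(2180)(161)²(1.170×10^-4) / (2π×0.169 m) = 7.824×10^-3 H.

L ≈ 7.82 mH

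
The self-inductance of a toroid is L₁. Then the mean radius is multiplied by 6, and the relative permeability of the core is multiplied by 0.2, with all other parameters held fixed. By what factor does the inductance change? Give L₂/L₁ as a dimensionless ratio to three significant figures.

For a toroid, L ∝ μᵣN²A/R.
L₂/L₁ = (6)^-1 × (0.2) = 0.0333.

L₂/L₁ = 0.0333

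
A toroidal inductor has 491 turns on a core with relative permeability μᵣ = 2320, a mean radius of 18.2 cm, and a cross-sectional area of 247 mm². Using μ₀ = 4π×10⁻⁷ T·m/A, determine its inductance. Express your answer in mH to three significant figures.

For a thin toroid, L = μ₀μᵣN²A/(2πR).
L = (4π×10⁻⁷)(2320)(491)²(2.470×10^-4) / (2π×0.182 m) = 0.1518 H.

L ≈ 152 mH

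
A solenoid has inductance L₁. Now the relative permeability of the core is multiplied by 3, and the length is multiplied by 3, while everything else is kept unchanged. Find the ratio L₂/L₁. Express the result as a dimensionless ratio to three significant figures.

For a solenoid, L ∝ μᵣN²A/ℓ.
L₂/L₁ = (3) × (3)^-1 = 1.00.

L₂/L₁ = 1.00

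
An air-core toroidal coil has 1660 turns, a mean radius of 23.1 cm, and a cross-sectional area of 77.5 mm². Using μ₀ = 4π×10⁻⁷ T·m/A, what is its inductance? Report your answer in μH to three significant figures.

For a thin toroid, L = μ₀N²A/(2πR).
L = (4π×10⁻⁷)(1660)²(7.750×10^-5) / (2π×0.231 m) = 1.849×10^-4 H.

L ≈ 185 μH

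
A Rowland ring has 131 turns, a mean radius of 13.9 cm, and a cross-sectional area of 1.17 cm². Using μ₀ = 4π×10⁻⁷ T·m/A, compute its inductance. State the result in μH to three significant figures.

L ≈ 2.89 μH

For a thin toroid, L = μ₀N²A/(2πR).
L = (4π×10⁻⁷)(131)²(1.170×10^-4) / (2π×0.139 m) = 2.889×10^-6 H.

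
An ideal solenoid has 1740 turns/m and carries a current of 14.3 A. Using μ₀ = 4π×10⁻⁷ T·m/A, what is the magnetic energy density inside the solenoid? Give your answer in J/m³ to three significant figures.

B = μ₀nI = (4π×10⁻⁷)(1.740×10^3)(14.3) = 3.127×10^-2 T.
u = B²/(2μ₀) = (3.127×10^-2)²/(2×4π×10⁻⁷) = 389 J/m³.

u ≈ 389 J/m³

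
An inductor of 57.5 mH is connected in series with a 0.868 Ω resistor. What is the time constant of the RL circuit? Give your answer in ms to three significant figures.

τ ≈ 66.2 ms

τ = L/R = (5.750×10^-2 H)/(0.868 Ω) = 6.624×10^-2 s.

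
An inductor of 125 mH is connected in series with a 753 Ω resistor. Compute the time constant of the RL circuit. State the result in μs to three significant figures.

τ = L/R = (0.125 H)/(753 Ω) = 1.660×10^-4 s.

τ ≈ 166 μs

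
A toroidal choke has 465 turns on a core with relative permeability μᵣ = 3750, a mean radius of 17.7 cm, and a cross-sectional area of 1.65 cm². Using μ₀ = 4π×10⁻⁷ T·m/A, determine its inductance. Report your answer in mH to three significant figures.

L ≈ 151 mH

For a thin toroid, L = μ₀μᵣN²A/(2πR).
L = (4π×10⁻⁷)(3750)(465)²(1.650×10^-4) / (2π×0.177 m) = 0.1512 H.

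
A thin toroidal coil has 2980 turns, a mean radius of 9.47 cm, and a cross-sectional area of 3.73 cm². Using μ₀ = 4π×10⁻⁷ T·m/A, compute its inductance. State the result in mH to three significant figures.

L ≈ 7.00 mH

For a thin toroid, L = μ₀N²A/(2πR).
L = (4π×10⁻⁷)(2980)²(3.730×10^-4) / (2π×9.470×10^-2 m) = 6.996×10^-3 H.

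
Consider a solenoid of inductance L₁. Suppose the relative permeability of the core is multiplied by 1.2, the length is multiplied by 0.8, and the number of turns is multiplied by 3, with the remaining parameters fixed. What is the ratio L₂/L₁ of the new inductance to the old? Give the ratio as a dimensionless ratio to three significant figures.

L₂/L₁ = 13.5

For a solenoid, L ∝ μᵣN²A/ℓ.
L₂/L₁ = (1.2) × (0.8)^-1 × (3)^2 = 13.5.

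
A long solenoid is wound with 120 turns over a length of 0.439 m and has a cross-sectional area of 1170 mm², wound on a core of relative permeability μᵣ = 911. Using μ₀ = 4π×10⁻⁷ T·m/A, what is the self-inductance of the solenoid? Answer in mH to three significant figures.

A = 1170 mm² = 1.170×10^-3 m².
For a long solenoid, L = μ₀μᵣN²A/ℓ.
L = (4π×10⁻⁷)(911)(120)²(1.170×10^-3)/(0.439 m) = 4.394×10^-2 H.

L ≈ 43.9 mH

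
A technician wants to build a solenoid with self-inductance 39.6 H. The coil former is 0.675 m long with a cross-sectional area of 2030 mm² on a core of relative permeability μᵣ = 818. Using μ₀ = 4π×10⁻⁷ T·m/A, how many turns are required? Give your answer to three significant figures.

N ≈ 3580 turns

A = 2030 mm² = 2.030×10^-3 m².
From L = μ₀μᵣN²A/ℓ, N = √(Lℓ / (μ₀μᵣA)).
N = √[(39.6)(0.675) / ((4π×10⁻⁷)(818)×2.030×10^-3)] = √(1.281×10^7) ≈ 3579.1.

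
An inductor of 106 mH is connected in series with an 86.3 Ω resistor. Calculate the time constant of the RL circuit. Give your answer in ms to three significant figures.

τ = L/R = (0.106 H)/(86.3 Ω) = 1.228×10^-3 s.

τ ≈ 1.23 ms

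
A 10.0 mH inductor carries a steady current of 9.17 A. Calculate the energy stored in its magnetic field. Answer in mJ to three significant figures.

Stored magnetic energy: U = ½LI².
U = ½(1.000×10^-2 H)(9.17 A)² = 0.4204 J.

U ≈ 420 mJ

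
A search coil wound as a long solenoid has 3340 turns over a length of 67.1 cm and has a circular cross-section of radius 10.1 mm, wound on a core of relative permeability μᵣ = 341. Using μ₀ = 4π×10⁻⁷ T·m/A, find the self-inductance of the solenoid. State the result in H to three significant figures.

L ≈ 2.28 H

A = πr² = π(1.010×10^-2 m)² = 3.2047×10^-4 m².
For a long solenoid, L = μ₀μᵣN²A/ℓ.
L = (4π×10⁻⁷)(341)(3340)²(3.2047×10^-4)/(0.671 m) = 2.283 H.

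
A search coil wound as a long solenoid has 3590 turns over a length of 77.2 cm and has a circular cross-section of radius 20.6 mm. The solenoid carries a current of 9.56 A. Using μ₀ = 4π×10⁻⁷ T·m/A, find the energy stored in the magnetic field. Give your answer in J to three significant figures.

A = πr² = π(2.060×10^-2 m)² = 1.333×10^-3 m².
L = μ₀N²A/ℓ = (4π×10⁻⁷)(3590)²(1.333×10^-3)/(0.772) = 2.797×10^-2 H.
U = ½LI² = ½(2.797×10^-2)(9.56)² = 1.278 J.

U ≈ 1.28 J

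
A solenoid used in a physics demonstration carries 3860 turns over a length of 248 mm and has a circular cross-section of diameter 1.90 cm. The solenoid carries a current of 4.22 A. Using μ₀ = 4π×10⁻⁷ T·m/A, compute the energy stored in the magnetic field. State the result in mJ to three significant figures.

U ≈ 191 mJ

A = π(d/2)² = π(9.500×10^-3 m)² = 2.835×10^-4 m².
L = μ₀N²A/ℓ = (4π×10⁻⁷)(3860)²(2.835×10^-4)/(0.248) = 2.141×10^-2 H.
U = ½LI² = ½(2.141×10^-2)(4.22)² = 0.1906 J.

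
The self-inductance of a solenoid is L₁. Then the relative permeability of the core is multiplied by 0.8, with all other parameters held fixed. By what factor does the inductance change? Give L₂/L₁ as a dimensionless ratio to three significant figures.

L₂/L₁ = 0.800

For a solenoid, L ∝ μᵣN²A/ℓ.
L₂/L₁ = (0.8) = 0.800.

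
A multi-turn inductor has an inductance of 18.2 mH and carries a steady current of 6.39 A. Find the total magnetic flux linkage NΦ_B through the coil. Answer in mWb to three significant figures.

From L = NΦ_B/I, the flux linkage is NΦ_B = LI.
NΦ_B = (1.820×10^-2 H)(6.39 A) = 0.1163 Wb.

NΦ_B ≈ 116 mWb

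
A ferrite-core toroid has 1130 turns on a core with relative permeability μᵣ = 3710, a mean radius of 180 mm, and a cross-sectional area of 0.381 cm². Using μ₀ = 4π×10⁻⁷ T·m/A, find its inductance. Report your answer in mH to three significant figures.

L ≈ 201 mH

For a thin toroid, L = μ₀μᵣN²A/(2πR).
L = (4π×10⁻⁷)(3710)(1130)²(3.810×10^-5) / (2π×0.18 m) = 0.2005 H.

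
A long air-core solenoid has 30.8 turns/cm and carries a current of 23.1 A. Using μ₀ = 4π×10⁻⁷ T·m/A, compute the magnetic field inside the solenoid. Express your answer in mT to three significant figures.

Inside a long solenoid, B = μ₀nI.
B = (4π×10⁻⁷)(3.080×10^3 m⁻¹)(23.1 A) = 8.941×10^-2 T.

B ≈ 89.4 mT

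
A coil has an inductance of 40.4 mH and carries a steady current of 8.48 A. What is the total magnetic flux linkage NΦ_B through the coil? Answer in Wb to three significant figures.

From L = NΦ_B/I, the flux linkage is NΦ_B = LI.
NΦ_B = (4.040×10^-2 H)(8.48 A) = 0.3426 Wb.

NΦ_B ≈ 0.343 Wb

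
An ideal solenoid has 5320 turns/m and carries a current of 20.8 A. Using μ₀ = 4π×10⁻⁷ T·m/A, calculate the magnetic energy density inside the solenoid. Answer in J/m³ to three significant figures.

u ≈ 7690 J/m³

B = μ₀nI = (4π×10⁻⁷)(5.320×10^3)(20.8) = 0.1391 T.
u = B²/(2μ₀) = (0.1391)²/(2×4π×10⁻⁷) = 7.694×10^3 J/m³.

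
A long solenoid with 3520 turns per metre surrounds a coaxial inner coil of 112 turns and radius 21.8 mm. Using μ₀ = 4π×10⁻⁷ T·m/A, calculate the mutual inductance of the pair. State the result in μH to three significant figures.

The outer solenoid produces a uniform field B₁ = μ₀n₁I₁ across the inner coil,
so the flux linkage is N₂Φ = N₂B₁A₂ = μ₀n₁N₂A₂·I₁, giving M = μ₀n₁N₂A₂.
A₂ = πr² = π(2.180×10^-2 m)² = 1.493×10^-3 m².
M = (4π×10⁻⁷)(3520)(112)(1.493×10^-3) = 7.397×10^-4 H.

M ≈ 740 μH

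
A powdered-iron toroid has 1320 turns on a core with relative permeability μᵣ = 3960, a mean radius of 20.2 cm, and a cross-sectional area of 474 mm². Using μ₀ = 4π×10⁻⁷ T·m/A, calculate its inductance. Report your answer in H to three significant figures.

For a thin toroid, L = μ₀μᵣN²A/(2πR).
L = (4π×10⁻⁷)(3960)(1320)²(4.740×10^-4) / (2π×0.202 m) = 3.238 H.

L ≈ 3.24 H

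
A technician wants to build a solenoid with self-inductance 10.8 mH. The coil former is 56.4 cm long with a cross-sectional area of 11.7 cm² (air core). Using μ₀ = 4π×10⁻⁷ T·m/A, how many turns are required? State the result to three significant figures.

N ≈ 2040 turns

A = 11.7 cm² = 1.170×10^-3 m².
From L = μ₀N²A/ℓ, N = √(Lℓ / (μ₀A)).
N = √[(1.080×10^-2)(0.564) / ((4π×10⁻⁷)×1.170×10^-3)] = √(4.143×10^6) ≈ 2035.4.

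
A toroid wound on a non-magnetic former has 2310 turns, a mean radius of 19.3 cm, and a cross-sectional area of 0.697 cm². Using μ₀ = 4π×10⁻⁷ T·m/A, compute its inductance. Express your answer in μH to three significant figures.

L ≈ 385 μH

For a thin toroid, L = μ₀N²A/(2πR).
L = (4π×10⁻⁷)(2310)²(6.970×10^-5) / (2π×0.193 m) = 3.854×10^-4 H.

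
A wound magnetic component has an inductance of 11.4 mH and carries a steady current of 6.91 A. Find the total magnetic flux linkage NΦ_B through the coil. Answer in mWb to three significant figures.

NΦ_B ≈ 78.8 mWb

From L = NΦ_B/I, the flux linkage is NΦ_B = LI.
NΦ_B = (1.140×10^-2 H)(6.91 A) = 7.877×10^-2 Wb.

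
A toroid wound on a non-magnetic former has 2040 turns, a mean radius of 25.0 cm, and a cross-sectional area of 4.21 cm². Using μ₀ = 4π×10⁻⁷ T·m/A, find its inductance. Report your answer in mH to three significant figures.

For a thin toroid, L = μ₀N²A/(2πR).
L = (4π×10⁻⁷)(2040)²(4.210×10^-4) / (2π×0.25 m) = 1.402×10^-3 H.

L ≈ 1.40 mH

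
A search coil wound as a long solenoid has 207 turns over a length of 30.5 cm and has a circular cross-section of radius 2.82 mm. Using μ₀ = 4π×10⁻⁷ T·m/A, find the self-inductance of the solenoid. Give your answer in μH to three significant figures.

L ≈ 4.41 μH

A = πr² = π(2.820×10^-3 m)² = 2.498×10^-5 m².
For a long solenoid, L = μ₀N²A/ℓ.
L = (4π×10⁻⁷)(207)²(2.498×10^-5)/(0.305 m) = 4.411×10^-6 H.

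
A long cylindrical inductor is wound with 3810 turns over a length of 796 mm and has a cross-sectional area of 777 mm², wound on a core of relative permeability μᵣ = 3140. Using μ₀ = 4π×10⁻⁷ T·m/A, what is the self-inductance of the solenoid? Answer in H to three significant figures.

A = 777 mm² = 7.770×10^-4 m².
For a long solenoid, L = μ₀μᵣN²A/ℓ.
L = (4π×10⁻⁷)(3140)(3810)²(7.770×10^-4)/(0.796 m) = 55.91 H.

L ≈ 55.9 H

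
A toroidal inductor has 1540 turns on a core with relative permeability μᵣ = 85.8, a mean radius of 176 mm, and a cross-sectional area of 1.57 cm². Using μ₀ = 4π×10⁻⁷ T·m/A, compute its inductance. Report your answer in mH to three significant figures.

For a thin toroid, L = μ₀μᵣN²A/(2πR).
L = (4π×10⁻⁷)(85.8)(1540)²(1.570×10^-4) / (2π×0.176 m) = 3.630×10^-2 H.

L ≈ 36.3 mH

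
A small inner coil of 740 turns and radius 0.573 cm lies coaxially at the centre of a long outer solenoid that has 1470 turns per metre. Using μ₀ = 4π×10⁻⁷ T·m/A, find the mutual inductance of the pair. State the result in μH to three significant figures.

M ≈ 141 μH

The outer solenoid produces a uniform field B₁ = μ₀n₁I₁ across the inner coil,
so the flux linkage is N₂Φ = N₂B₁A₂ = μ₀n₁N₂A₂·I₁, giving M = μ₀n₁N₂A₂.
A₂ = πr² = π(5.730×10^-3 m)² = 1.031×10^-4 m².
M = (4π×10⁻⁷)(1470)(740)(1.031×10^-4) = 1.410×10^-4 H.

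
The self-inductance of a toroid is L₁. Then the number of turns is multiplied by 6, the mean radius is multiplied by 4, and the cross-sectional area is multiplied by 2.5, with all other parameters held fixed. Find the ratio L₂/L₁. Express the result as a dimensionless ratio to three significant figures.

L₂/L₁ = 22.5

For a toroid, L ∝ μᵣN²A/R.
L₂/L₁ = (6)^2 × (4)^-1 × (2.5) = 22.5.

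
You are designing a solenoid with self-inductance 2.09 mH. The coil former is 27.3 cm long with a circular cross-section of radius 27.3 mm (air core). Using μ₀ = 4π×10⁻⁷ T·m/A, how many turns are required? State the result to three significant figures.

A = πr² = π(2.730×10^-2 m)² = 2.341×10^-3 m².
From L = μ₀N²A/ℓ, N = √(Lℓ / (μ₀A)).
N = √[(2.090×10^-3)(0.273) / ((4π×10⁻⁷)×2.341×10^-3)] = √(1.939×10^5) ≈ 440.4.

N ≈ 440 turns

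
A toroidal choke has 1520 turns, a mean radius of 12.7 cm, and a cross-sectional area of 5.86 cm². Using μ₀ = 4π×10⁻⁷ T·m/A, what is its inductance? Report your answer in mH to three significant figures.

L ≈ 2.13 mH

For a thin toroid, L = μ₀N²A/(2πR).
L = (4π×10⁻⁷)(1520)²(5.860×10^-4) / (2π×0.127 m) = 2.132×10^-3 H.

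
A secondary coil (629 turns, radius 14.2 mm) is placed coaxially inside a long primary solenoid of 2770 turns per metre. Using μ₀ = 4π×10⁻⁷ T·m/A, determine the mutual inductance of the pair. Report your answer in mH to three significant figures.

M ≈ 1.39 mH

The outer solenoid produces a uniform field B₁ = μ₀n₁I₁ across the inner coil,
so the flux linkage is N₂Φ = N₂B₁A₂ = μ₀n₁N₂A₂·I₁, giving M = μ₀n₁N₂A₂.
A₂ = πr² = π(1.420×10^-2 m)² = 6.3347×10^-4 m².
M = (4π×10⁻⁷)(2770)(629)(6.3347×10^-4) = 1.387×10^-3 H.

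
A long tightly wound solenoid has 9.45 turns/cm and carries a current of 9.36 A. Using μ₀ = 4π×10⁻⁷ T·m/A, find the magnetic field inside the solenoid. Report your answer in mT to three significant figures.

Inside a long solenoid, B = μ₀nI.
B = (4π×10⁻⁷)(945 m⁻¹)(9.36 A) = 1.112×10^-2 T.

B ≈ 11.1 mT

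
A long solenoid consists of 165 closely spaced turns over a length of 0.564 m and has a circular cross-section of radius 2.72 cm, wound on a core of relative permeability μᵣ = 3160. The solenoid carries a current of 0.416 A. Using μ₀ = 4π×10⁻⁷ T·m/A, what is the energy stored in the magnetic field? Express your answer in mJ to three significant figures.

A = πr² = π(2.720×10^-2 m)² = 2.324×10^-3 m².
L = μ₀μᵣN²A/ℓ = (4π×10⁻⁷)(3160)(165)²(2.324×10^-3)/(0.564) = 0.4455 H.
U = ½LI² = ½(0.4455)(0.416)² = 3.855×10^-2 J.

U ≈ 38.6 mJ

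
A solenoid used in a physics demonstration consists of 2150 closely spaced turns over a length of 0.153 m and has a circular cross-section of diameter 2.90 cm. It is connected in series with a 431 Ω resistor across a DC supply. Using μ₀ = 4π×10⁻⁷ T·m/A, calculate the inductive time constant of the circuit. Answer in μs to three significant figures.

τ ≈ 58.2 μs

A = π(d/2)² = π(1.450×10^-2 m)² = 6.605×10^-4 m².
L = μ₀N²A/ℓ = (4π×10⁻⁷)(2150)²(6.605×10^-4)/(0.153) = 2.508×10^-2 H.
τ = L/R = (2.508×10^-2)/(431) = 5.818×10^-5 s.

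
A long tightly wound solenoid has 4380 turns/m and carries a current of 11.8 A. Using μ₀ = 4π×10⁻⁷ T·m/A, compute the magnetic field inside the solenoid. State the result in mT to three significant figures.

Inside a long solenoid, B = μ₀nI.
B = (4π×10⁻⁷)(4.380×10^3 m⁻¹)(11.8 A) = 6.4948×10^-2 T.

B ≈ 64.9 mT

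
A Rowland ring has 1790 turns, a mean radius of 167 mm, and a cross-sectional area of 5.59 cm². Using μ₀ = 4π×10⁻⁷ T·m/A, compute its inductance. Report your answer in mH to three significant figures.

L ≈ 2.15 mH

For a thin toroid, L = μ₀N²A/(2πR).
L = (4π×10⁻⁷)(1790)²(5.590×10^-4) / (2π×0.167 m) = 2.145×10^-3 H.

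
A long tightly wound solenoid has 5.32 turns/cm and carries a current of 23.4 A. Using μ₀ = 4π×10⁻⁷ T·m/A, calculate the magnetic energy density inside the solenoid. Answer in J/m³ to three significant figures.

u ≈ 97.4 J/m³

B = μ₀nI = (4π×10⁻⁷)(532)(23.4) = 1.564×10^-2 T.
u = B²/(2μ₀) = (1.564×10^-2)²/(2×4π×10⁻⁷) = 97.37 J/m³.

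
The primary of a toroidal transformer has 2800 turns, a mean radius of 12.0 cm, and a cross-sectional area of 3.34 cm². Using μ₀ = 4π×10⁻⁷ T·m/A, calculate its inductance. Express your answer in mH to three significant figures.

For a thin toroid, L = μ₀N²A/(2πR).
L = (4π×10⁻⁷)(2800)²(3.340×10^-4) / (2π×0.12 m) = 4.364×10^-3 H.

L ≈ 4.36 mH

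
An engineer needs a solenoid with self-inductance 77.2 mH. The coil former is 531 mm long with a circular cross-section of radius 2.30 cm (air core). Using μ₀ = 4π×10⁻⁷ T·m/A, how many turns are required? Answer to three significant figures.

A = πr² = π(2.300×10^-2 m)² = 1.662×10^-3 m².
From L = μ₀N²A/ℓ, N = √(Lℓ / (μ₀A)).
N = √[(7.720×10^-2)(0.531) / ((4π×10⁻⁷)×1.662×10^-3)] = √(1.963×10^7) ≈ 4430.5.

N ≈ 4430 turns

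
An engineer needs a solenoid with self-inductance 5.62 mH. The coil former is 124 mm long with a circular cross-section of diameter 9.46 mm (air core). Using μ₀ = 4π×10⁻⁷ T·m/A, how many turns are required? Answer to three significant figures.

A = π(d/2)² = π(4.730×10^-3 m)² = 7.029×10^-5 m².
From L = μ₀N²A/ℓ, N = √(Lℓ / (μ₀A)).
N = √[(5.620×10^-3)(0.124) / ((4π×10⁻⁷)×7.029×10^-5)] = √(7.890×10^6) ≈ 2808.9.

N ≈ 2810 turns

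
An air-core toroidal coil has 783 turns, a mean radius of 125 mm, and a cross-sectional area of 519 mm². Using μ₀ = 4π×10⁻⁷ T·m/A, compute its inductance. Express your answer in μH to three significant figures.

For a thin toroid, L = μ₀N²A/(2πR).
L = (4π×10⁻⁷)(783)²(5.190×10^-4) / (2π×0.125 m) = 5.091×10^-4 H.

L ≈ 509 μH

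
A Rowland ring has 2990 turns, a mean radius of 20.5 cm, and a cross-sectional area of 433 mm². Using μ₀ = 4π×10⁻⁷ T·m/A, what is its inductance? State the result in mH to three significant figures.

For a thin toroid, L = μ₀N²A/(2πR).
L = (4π×10⁻⁷)(2990)²(4.330×10^-4) / (2π×0.205 m) = 3.777×10^-3 H.

L ≈ 3.78 mH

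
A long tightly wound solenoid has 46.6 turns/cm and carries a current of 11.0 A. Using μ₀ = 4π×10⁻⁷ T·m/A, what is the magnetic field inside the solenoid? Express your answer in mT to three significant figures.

B ≈ 64.4 mT

Inside a long solenoid, B = μ₀nI.
B = (4π×10⁻⁷)(4.660×10^3 m⁻¹)(11.0 A) = 6.442×10^-2 T.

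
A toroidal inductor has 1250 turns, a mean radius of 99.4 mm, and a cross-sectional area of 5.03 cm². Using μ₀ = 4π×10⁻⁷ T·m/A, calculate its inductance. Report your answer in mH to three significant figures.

L ≈ 1.58 mH

For a thin toroid, L = μ₀N²A/(2πR).
L = (4π×10⁻⁷)(1250)²(5.030×10^-4) / (2π×9.940×10^-2 m) = 1.581×10^-3 H.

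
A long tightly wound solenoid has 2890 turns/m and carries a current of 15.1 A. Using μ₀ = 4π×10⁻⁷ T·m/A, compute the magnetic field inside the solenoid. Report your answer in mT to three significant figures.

B ≈ 54.8 mT

Inside a long solenoid, B = μ₀nI.
B = (4π×10⁻⁷)(2.890×10^3 m⁻¹)(15.1 A) = 5.484×10^-2 T.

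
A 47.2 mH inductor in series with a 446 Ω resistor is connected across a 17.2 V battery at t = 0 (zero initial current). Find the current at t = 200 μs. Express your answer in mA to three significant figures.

I ≈ 32.7 mA

τ = L/R = 4.720×10^-2/446 = 1.058×10^-4 s; final current I_∞ = ε/R = 17.2/446 = 3.857×10^-2 A.
I(t) = I_∞(1 − e^(−t/τ)) with t/τ = 1.890.
I = (3.857×10^-2)(1 − e^(−1.890)) = 3.274×10^-2 A.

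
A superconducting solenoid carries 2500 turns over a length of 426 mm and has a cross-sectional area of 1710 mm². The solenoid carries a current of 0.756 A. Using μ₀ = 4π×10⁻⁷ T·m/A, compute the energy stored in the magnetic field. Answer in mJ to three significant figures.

A = 1710 mm² = 1.710×10^-3 m².
L = μ₀N²A/ℓ = (4π×10⁻⁷)(2500)²(1.710×10^-3)/(0.426) = 3.153×10^-2 H.
U = ½LI² = ½(3.153×10^-2)(0.756)² = 9.009×10^-3 J.

U ≈ 9.01 mJ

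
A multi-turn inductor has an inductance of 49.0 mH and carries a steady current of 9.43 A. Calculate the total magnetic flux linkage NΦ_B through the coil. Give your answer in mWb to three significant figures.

NΦ_B ≈ 462 mWb

From L = NΦ_B/I, the flux linkage is NΦ_B = LI.
NΦ_B = (4.900×10^-2 H)(9.43 A) = 0.4621 Wb.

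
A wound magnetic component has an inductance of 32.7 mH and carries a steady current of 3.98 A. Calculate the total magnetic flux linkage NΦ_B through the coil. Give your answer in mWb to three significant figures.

NΦ_B ≈ 130 mWb

From L = NΦ_B/I, the flux linkage is NΦ_B = LI.
NΦ_B = (3.270×10^-2 H)(3.98 A) = 0.1301 Wb.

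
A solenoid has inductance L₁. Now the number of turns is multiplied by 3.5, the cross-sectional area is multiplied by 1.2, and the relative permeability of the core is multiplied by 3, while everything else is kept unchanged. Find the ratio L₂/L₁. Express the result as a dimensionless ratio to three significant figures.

For a solenoid, L ∝ μᵣN²A/ℓ.
L₂/L₁ = (3.5)^2 × (1.2) × (3) = 44.1.

L₂/L₁ = 44.1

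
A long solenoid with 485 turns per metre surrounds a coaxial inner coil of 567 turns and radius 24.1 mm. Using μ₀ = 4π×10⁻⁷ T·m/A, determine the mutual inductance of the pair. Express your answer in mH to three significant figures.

The outer solenoid produces a uniform field B₁ = μ₀n₁I₁ across the inner coil,
so the flux linkage is N₂Φ = N₂B₁A₂ = μ₀n₁N₂A₂·I₁, giving M = μ₀n₁N₂A₂.
A₂ = πr² = π(2.410×10^-2 m)² = 1.8247×10^-3 m².
M = (4π×10⁻⁷)(485)(567)(1.8247×10^-3) = 6.305×10^-4 H.

M ≈ 0.631 mH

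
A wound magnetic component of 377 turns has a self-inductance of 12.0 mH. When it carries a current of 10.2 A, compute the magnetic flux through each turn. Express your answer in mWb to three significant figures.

Φ_B ≈ 0.325 mWb

From L = NΦ_B/I, the flux per turn is Φ_B = LI/N.
Φ_B = (1.200×10^-2 H)(10.2 A)/377 = 3.247×10^-4 Wb.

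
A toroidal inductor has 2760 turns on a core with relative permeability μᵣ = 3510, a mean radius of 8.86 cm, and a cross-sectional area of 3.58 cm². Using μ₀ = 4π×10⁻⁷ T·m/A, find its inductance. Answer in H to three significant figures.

L ≈ 21.6 H

For a thin toroid, L = μ₀μᵣN²A/(2πR).
L = (4π×10⁻⁷)(3510)(2760)²(3.580×10^-4) / (2π×8.860×10^-2 m) = 21.61 H.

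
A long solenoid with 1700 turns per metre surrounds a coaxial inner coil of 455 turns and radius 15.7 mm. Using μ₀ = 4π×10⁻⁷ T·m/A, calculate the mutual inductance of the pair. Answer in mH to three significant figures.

M ≈ 0.753 mH

The outer solenoid produces a uniform field B₁ = μ₀n₁I₁ across the inner coil,
so the flux linkage is N₂Φ = N₂B₁A₂ = μ₀n₁N₂A₂·I₁, giving M = μ₀n₁N₂A₂.
A₂ = πr² = π(1.570×10^-2 m)² = 7.744×10^-4 m².
M = (4π×10⁻⁷)(1700)(455)(7.744×10^-4) = 7.527×10^-4 H.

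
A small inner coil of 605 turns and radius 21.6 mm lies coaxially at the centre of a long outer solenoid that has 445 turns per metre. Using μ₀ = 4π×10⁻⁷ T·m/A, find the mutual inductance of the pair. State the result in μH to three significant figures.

The outer solenoid produces a uniform field B₁ = μ₀n₁I₁ across the inner coil,
so the flux linkage is N₂Φ = N₂B₁A₂ = μ₀n₁N₂A₂·I₁, giving M = μ₀n₁N₂A₂.
A₂ = πr² = π(2.160×10^-2 m)² = 1.466×10^-3 m².
M = (4π×10⁻⁷)(445)(605)(1.466×10^-3) = 4.959×10^-4 H.

M ≈ 496 μH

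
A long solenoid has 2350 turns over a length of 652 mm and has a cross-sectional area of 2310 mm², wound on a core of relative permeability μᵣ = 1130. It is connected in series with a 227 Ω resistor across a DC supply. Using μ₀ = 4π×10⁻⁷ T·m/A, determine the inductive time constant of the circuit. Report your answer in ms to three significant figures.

τ ≈ 122 ms

A = 2310 mm² = 2.310×10^-3 m².
L = μ₀μᵣN²A/ℓ = (4π×10⁻⁷)(1130)(2350)²(2.310×10^-3)/(0.652) = 27.78 H.
τ = L/R = (27.78)/(227) = 0.1224 s.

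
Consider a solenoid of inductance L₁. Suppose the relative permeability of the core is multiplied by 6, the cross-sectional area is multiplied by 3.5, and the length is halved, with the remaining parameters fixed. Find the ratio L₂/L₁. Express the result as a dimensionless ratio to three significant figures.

For a solenoid, L ∝ μᵣN²A/ℓ.
L₂/L₁ = (6) × (3.5) × (0.5)^-1 = 42.0.

L₂/L₁ = 42.0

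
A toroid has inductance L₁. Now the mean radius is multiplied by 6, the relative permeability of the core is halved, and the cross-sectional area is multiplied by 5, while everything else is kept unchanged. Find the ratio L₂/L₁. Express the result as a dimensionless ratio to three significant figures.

For a toroid, L ∝ μᵣN²A/R.
L₂/L₁ = (6)^-1 × (0.5) × (5) = 0.417.

L₂/L₁ = 0.417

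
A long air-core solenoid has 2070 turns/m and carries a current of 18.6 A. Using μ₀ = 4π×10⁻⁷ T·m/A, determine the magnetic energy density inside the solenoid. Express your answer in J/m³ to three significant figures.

B = μ₀nI = (4π×10⁻⁷)(2.070×10^3)(18.6) = 4.838×10^-2 T.
u = B²/(2μ₀) = (4.838×10^-2)²/(2×4π×10⁻⁷) = 931.4 J/m³.

u ≈ 931 J/m³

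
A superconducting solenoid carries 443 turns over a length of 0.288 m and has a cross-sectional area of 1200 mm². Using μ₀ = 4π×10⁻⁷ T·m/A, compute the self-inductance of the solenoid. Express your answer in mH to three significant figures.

L ≈ 1.03 mH

A = 1200 mm² = 1.200×10^-3 m².
For a long solenoid, L = μ₀N²A/ℓ.
L = (4π×10⁻⁷)(443)²(1.200×10^-3)/(0.288 m) = 1.028×10^-3 H.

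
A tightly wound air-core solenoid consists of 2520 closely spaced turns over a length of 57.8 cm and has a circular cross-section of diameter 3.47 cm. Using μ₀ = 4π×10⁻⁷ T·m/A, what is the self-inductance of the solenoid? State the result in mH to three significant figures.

A = π(d/2)² = π(1.735×10^-2 m)² = 9.457×10^-4 m².
For a long solenoid, L = μ₀N²A/ℓ.
L = (4π×10⁻⁷)(2520)²(9.457×10^-4)/(0.578 m) = 1.306×10^-2 H.

L ≈ 13.1 mH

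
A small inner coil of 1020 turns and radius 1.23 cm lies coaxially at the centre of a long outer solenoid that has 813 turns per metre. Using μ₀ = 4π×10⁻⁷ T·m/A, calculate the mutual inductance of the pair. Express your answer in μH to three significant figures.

The outer solenoid produces a uniform field B₁ = μ₀n₁I₁ across the inner coil,
so the flux linkage is N₂Φ = N₂B₁A₂ = μ₀n₁N₂A₂·I₁, giving M = μ₀n₁N₂A₂.
A₂ = πr² = π(1.230×10^-2 m)² = 4.753×10^-4 m².
M = (4π×10⁻⁷)(813)(1020)(4.753×10^-4) = 4.953×10^-4 H.

M ≈ 495 μH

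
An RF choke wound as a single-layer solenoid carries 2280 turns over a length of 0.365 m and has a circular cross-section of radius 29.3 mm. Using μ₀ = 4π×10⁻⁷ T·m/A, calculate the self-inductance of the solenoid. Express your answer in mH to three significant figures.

A = πr² = π(2.930×10^-2 m)² = 2.697×10^-3 m².
For a long solenoid, L = μ₀N²A/ℓ.
L = (4π×10⁻⁷)(2280)²(2.697×10^-3)/(0.365 m) = 4.827×10^-2 H.

L ≈ 48.3 mH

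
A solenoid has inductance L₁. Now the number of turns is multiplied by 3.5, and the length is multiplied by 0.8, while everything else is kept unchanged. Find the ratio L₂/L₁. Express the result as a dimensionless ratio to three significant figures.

L₂/L₁ = 15.3

For a solenoid, L ∝ μᵣN²A/ℓ.
L₂/L₁ = (3.5)^2 × (0.8)^-1 = 15.3.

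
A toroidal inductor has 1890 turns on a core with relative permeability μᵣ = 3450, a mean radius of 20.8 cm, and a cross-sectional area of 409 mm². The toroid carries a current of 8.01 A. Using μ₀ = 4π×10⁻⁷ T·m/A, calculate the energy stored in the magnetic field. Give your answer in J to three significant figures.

L = μ₀μᵣN²A/(2πR) = (4π×10⁻⁷)(3450)(1890)²(4.090×10^-4)/(2π×0.208) = 4.847 H.
U = ½LI² = ½(4.847)(8.01)² = 155.48 J.

U ≈ 155 J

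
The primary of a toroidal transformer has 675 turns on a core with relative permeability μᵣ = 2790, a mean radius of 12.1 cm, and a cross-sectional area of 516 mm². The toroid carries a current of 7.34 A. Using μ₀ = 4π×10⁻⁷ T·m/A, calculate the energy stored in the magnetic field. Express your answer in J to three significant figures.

U ≈ 29.2 J

L = μ₀μᵣN²A/(2πR) = (4π×10⁻⁷)(2790)(675)²(5.160×10^-4)/(2π×0.121) = 1.084 H.
U = ½LI² = ½(1.084)(7.34)² = 29.21 J.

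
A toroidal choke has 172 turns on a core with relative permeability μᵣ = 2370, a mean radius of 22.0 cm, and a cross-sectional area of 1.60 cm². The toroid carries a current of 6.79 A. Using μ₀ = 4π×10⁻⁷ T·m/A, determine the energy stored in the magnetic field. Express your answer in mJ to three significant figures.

U ≈ 235 mJ

L = μ₀μᵣN²A/(2πR) = (4π×10⁻⁷)(2370)(172)²(1.600×10^-4)/(2π×0.22) = 1.020×10^-2 H.
U = ½LI² = ½(1.020×10^-2)(6.79)² = 0.2351 J.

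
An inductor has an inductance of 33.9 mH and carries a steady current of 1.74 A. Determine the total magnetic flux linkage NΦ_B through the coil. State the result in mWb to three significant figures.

From L = NΦ_B/I, the flux linkage is NΦ_B = LI.
NΦ_B = (3.390×10^-2 H)(1.74 A) = 5.899×10^-2 Wb.

NΦ_B ≈ 59.0 mWb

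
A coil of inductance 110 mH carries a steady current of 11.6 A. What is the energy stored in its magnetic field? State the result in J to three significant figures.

Stored magnetic energy: U = ½LI².
U = ½(0.11 H)(11.6 A)² = 7.401 J.

U ≈ 7.40 J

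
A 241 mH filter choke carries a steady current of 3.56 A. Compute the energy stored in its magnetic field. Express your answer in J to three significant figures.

Stored magnetic energy: U = ½LI².
U = ½(0.241 H)(3.56 A)² = 1.527 J.

U ≈ 1.53 J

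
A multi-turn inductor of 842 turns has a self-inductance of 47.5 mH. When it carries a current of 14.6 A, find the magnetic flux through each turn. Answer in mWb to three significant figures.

Φ_B ≈ 0.824 mWb

From L = NΦ_B/I, the flux per turn is Φ_B = LI/N.
Φ_B = (4.750×10^-2 H)(14.6 A)/842 = 8.236×10^-4 Wb.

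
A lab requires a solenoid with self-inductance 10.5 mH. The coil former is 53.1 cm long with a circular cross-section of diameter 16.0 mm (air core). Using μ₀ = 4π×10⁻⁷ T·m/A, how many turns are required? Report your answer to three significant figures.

N ≈ 4700 turns

A = π(d/2)² = π(8.000×10^-3 m)² = 2.011×10^-4 m².
From L = μ₀N²A/ℓ, N = √(Lℓ / (μ₀A)).
N = √[(1.050×10^-2)(0.531) / ((4π×10⁻⁷)×2.011×10^-4)] = √(2.207×10^7) ≈ 4697.6.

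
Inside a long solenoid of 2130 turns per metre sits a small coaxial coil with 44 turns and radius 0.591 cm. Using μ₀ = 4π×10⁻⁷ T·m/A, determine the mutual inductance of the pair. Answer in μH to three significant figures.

The outer solenoid produces a uniform field B₁ = μ₀n₁I₁ across the inner coil,
so the flux linkage is N₂Φ = N₂B₁A₂ = μ₀n₁N₂A₂·I₁, giving M = μ₀n₁N₂A₂.
A₂ = πr² = π(5.910×10^-3 m)² = 1.097×10^-4 m².
M = (4π×10⁻⁷)(2130)(44)(1.097×10^-4) = 1.292×10^-5 H.

M ≈ 12.9 μH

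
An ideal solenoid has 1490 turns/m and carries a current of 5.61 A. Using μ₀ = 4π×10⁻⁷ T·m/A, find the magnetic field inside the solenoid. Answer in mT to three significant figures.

Inside a long solenoid, B = μ₀nI.
B = (4π×10⁻⁷)(1.490×10^3 m⁻¹)(5.61 A) = 1.050×10^-2 T.

B ≈ 10.5 mT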